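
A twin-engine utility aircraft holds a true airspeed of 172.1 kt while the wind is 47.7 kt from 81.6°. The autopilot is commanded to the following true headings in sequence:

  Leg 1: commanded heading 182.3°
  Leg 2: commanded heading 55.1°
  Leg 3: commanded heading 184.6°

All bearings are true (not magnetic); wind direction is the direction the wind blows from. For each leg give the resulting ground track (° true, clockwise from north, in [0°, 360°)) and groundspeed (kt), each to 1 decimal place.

Leg 1: heading 182.3°; drift +14.5° → track 196.8°, groundspeed 186.9 kt
Leg 2: heading 55.1°; drift -9.3° → track 45.8°, groundspeed 131.2 kt
Leg 3: heading 184.6°; drift +14.3° → track 198.9°, groundspeed 188.6 kt

Leg 1: track=196.8°, groundspeed=186.9 kt
Leg 2: track=45.8°, groundspeed=131.2 kt
Leg 3: track=198.9°, groundspeed=188.6 kt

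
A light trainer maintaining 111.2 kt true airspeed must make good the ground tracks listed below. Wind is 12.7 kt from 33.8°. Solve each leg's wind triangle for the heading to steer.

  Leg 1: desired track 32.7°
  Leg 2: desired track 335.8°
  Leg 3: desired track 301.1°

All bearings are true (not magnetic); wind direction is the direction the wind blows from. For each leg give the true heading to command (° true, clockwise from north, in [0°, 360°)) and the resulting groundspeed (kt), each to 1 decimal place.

Leg 1: desired track 32.7°; wind correction +0.1° → command heading 32.8°, groundspeed 98.5 kt
Leg 2: desired track 335.8°; wind correction +5.6° → command heading 341.4°, groundspeed 103.9 kt
Leg 3: desired track 301.1°; wind correction +6.6° → command heading 307.7°, groundspeed 111.1 kt

Leg 1: heading=32.8°, groundspeed=98.5 kt
Leg 2: heading=341.4°, groundspeed=103.9 kt
Leg 3: heading=307.7°, groundspeed=111.1 kt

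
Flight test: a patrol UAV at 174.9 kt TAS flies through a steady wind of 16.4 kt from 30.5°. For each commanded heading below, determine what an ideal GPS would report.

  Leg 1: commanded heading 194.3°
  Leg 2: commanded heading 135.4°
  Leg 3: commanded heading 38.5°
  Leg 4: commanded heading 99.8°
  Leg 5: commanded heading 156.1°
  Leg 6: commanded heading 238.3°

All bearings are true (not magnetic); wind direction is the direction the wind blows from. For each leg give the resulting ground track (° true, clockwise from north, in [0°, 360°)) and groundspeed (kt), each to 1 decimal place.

Leg 1: track=195.7°, groundspeed=190.7 kt
Leg 2: track=140.5°, groundspeed=179.8 kt
Leg 3: track=39.3°, groundspeed=158.7 kt
Leg 4: track=105.0°, groundspeed=169.8 kt
Leg 5: track=160.2°, groundspeed=184.9 kt
Leg 6: track=236.0°, groundspeed=189.6 kt

Leg 1: heading 194.3°; drift +1.4° → track 195.7°, groundspeed 190.7 kt
Leg 2: heading 135.4°; drift +5.1° → track 140.5°, groundspeed 179.8 kt
Leg 3: heading 38.5°; drift +0.8° → track 39.3°, groundspeed 158.7 kt
Leg 4: heading 99.8°; drift +5.2° → track 105.0°, groundspeed 169.8 kt
Leg 5: heading 156.1°; drift +4.1° → track 160.2°, groundspeed 184.9 kt
Leg 6: heading 238.3°; drift -2.3° → track 236.0°, groundspeed 189.6 kt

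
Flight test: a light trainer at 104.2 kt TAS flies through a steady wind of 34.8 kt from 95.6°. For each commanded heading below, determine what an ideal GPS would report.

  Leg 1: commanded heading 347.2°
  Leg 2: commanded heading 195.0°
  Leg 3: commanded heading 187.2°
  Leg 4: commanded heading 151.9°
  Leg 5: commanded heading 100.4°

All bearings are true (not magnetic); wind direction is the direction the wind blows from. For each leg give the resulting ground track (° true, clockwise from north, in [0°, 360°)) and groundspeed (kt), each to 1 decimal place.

Leg 1: heading 347.2°; drift -16.0° → track 331.2°, groundspeed 119.8 kt
Leg 2: heading 195.0°; drift +17.4° → track 212.4°, groundspeed 115.1 kt
Leg 3: heading 187.2°; drift +18.3° → track 205.5°, groundspeed 110.8 kt
Leg 4: heading 151.9°; drift +18.8° → track 170.7°, groundspeed 89.7 kt
Leg 5: heading 100.4°; drift +2.4° → track 102.8°, groundspeed 69.6 kt

Leg 1: track=331.2°, groundspeed=119.8 kt
Leg 2: track=212.4°, groundspeed=115.1 kt
Leg 3: track=205.5°, groundspeed=110.8 kt
Leg 4: track=170.7°, groundspeed=89.7 kt
Leg 5: track=102.8°, groundspeed=69.6 kt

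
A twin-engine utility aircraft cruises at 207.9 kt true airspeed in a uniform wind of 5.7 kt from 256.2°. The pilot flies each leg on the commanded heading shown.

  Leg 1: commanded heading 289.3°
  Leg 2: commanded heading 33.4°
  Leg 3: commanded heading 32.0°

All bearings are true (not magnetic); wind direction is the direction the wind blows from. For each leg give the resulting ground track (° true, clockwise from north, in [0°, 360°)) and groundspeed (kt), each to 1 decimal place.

Leg 1: track=290.2°, groundspeed=203.1 kt
Leg 2: track=34.4°, groundspeed=212.1 kt
Leg 3: track=33.1°, groundspeed=212.0 kt

Leg 1: heading 289.3°; drift +0.9° → track 290.2°, groundspeed 203.1 kt
Leg 2: heading 33.4°; drift +1.0° → track 34.4°, groundspeed 212.1 kt
Leg 3: heading 32.0°; drift +1.1° → track 33.1°, groundspeed 212.0 kt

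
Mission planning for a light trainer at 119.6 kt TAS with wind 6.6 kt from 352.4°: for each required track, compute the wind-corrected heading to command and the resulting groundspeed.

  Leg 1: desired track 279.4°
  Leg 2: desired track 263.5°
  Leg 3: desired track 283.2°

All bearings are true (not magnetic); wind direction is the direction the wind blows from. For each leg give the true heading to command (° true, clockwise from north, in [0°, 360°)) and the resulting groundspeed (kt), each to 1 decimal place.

Leg 1: desired track 279.4°; wind correction +3.0° → command heading 282.4°, groundspeed 117.5 kt
Leg 2: desired track 263.5°; wind correction +3.2° → command heading 266.7°, groundspeed 119.3 kt
Leg 3: desired track 283.2°; wind correction +3.0° → command heading 286.2°, groundspeed 117.1 kt

Leg 1: heading=282.4°, groundspeed=117.5 kt
Leg 2: heading=266.7°, groundspeed=119.3 kt
Leg 3: heading=286.2°, groundspeed=117.1 kt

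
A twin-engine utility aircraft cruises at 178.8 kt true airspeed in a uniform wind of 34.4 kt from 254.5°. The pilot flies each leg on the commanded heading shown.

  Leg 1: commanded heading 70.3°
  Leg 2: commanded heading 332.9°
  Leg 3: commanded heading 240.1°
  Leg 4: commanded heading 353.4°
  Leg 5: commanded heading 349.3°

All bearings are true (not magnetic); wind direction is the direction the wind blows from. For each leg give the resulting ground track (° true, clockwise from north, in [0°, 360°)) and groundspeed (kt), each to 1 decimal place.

Leg 1: heading 70.3°; drift +0.7° → track 71.0°, groundspeed 213.1 kt
Leg 2: heading 332.9°; drift +11.1° → track 344.0°, groundspeed 175.2 kt
Leg 3: heading 240.1°; drift -3.4° → track 236.7°, groundspeed 145.7 kt
Leg 4: heading 353.4°; drift +10.5° → track 3.9°, groundspeed 187.2 kt
Leg 5: heading 349.3°; drift +10.7° → track 0.0°, groundspeed 184.9 kt

Leg 1: track=71.0°, groundspeed=213.1 kt
Leg 2: track=344.0°, groundspeed=175.2 kt
Leg 3: track=236.7°, groundspeed=145.7 kt
Leg 4: track=3.9°, groundspeed=187.2 kt
Leg 5: track=0.0°, groundspeed=184.9 kt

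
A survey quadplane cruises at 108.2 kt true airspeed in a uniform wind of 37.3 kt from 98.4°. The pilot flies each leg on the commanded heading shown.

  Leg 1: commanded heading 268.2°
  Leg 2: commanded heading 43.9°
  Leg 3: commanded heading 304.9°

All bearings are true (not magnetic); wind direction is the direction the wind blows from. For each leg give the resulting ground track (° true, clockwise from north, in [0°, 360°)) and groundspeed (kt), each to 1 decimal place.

Leg 1: track=270.8°, groundspeed=145.1 kt
Leg 2: track=24.6°, groundspeed=91.7 kt
Leg 3: track=298.2°, groundspeed=142.6 kt

Leg 1: heading 268.2°; drift +2.6° → track 270.8°, groundspeed 145.1 kt
Leg 2: heading 43.9°; drift -19.3° → track 24.6°, groundspeed 91.7 kt
Leg 3: heading 304.9°; drift -6.7° → track 298.2°, groundspeed 142.6 kt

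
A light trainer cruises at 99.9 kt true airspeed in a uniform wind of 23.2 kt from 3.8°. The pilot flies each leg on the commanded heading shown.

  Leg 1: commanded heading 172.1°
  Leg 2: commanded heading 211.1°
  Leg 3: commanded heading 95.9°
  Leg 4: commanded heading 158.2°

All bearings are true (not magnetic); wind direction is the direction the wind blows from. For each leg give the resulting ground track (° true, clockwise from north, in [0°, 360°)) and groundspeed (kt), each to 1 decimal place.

Leg 1: track=174.3°, groundspeed=122.7 kt
Leg 2: track=206.1°, groundspeed=121.0 kt
Leg 3: track=108.9°, groundspeed=103.4 kt
Leg 4: track=162.9°, groundspeed=121.2 kt

Leg 1: heading 172.1°; drift +2.2° → track 174.3°, groundspeed 122.7 kt
Leg 2: heading 211.1°; drift -5.0° → track 206.1°, groundspeed 121.0 kt
Leg 3: heading 95.9°; drift +13.0° → track 108.9°, groundspeed 103.4 kt
Leg 4: heading 158.2°; drift +4.7° → track 162.9°, groundspeed 121.2 kt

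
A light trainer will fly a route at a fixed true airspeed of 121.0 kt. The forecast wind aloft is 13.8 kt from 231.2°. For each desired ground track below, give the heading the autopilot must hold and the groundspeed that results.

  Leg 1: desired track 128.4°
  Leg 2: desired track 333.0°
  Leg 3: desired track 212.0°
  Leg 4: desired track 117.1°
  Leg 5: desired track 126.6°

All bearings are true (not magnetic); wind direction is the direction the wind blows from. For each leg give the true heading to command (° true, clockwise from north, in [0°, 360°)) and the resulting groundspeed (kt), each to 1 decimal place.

Leg 1: heading=134.8°, groundspeed=123.3 kt
Leg 2: heading=326.6°, groundspeed=123.1 kt
Leg 3: heading=214.1°, groundspeed=107.9 kt
Leg 4: heading=123.1°, groundspeed=126.0 kt
Leg 5: heading=132.9°, groundspeed=123.7 kt

Leg 1: desired track 128.4°; wind correction +6.4° → command heading 134.8°, groundspeed 123.3 kt
Leg 2: desired track 333.0°; wind correction -6.4° → command heading 326.6°, groundspeed 123.1 kt
Leg 3: desired track 212.0°; wind correction +2.1° → command heading 214.1°, groundspeed 107.9 kt
Leg 4: desired track 117.1°; wind correction +6.0° → command heading 123.1°, groundspeed 126.0 kt
Leg 5: desired track 126.6°; wind correction +6.3° → command heading 132.9°, groundspeed 123.7 kt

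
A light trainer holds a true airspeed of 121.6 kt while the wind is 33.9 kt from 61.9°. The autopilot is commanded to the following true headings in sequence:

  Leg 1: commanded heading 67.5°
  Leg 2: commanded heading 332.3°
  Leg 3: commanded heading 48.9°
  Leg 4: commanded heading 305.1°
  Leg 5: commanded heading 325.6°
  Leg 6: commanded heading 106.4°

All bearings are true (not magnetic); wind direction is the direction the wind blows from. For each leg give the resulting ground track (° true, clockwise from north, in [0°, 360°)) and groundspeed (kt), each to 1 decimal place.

Leg 1: heading 67.5°; drift +2.2° → track 69.7°, groundspeed 87.9 kt
Leg 2: heading 332.3°; drift -15.6° → track 316.7°, groundspeed 126.0 kt
Leg 3: heading 48.9°; drift -4.9° → track 44.0°, groundspeed 88.9 kt
Leg 4: heading 305.1°; drift -12.5° → track 292.6°, groundspeed 140.2 kt
Leg 5: heading 325.6°; drift -15.0° → track 310.6°, groundspeed 129.8 kt
Leg 6: heading 106.4°; drift +13.7° → track 120.1°, groundspeed 100.3 kt

Leg 1: track=69.7°, groundspeed=87.9 kt
Leg 2: track=316.7°, groundspeed=126.0 kt
Leg 3: track=44.0°, groundspeed=88.9 kt
Leg 4: track=292.6°, groundspeed=140.2 kt
Leg 5: track=310.6°, groundspeed=129.8 kt
Leg 6: track=120.1°, groundspeed=100.3 kt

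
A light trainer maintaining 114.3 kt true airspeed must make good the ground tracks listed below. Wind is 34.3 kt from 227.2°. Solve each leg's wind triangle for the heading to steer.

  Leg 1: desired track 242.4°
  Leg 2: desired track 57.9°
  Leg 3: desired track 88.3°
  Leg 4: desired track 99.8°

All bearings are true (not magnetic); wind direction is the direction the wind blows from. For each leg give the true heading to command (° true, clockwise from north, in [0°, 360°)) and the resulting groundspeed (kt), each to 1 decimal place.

Leg 1: heading=237.9°, groundspeed=80.8 kt
Leg 2: heading=61.1°, groundspeed=147.8 kt
Leg 3: heading=99.7°, groundspeed=137.9 kt
Leg 4: heading=113.6°, groundspeed=131.8 kt

Leg 1: desired track 242.4°; wind correction -4.5° → command heading 237.9°, groundspeed 80.8 kt
Leg 2: desired track 57.9°; wind correction +3.2° → command heading 61.1°, groundspeed 147.8 kt
Leg 3: desired track 88.3°; wind correction +11.4° → command heading 99.7°, groundspeed 137.9 kt
Leg 4: desired track 99.8°; wind correction +13.8° → command heading 113.6°, groundspeed 131.8 kt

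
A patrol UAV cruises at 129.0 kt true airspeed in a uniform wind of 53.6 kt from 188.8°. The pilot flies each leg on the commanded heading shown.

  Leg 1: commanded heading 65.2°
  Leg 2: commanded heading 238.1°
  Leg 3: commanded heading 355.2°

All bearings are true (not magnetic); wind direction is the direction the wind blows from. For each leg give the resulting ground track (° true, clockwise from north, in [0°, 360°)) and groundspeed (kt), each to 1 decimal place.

Leg 1: track=49.5°, groundspeed=164.8 kt
Leg 2: track=261.5°, groundspeed=102.5 kt
Leg 3: track=359.2°, groundspeed=181.5 kt

Leg 1: heading 65.2°; drift -15.7° → track 49.5°, groundspeed 164.8 kt
Leg 2: heading 238.1°; drift +23.4° → track 261.5°, groundspeed 102.5 kt
Leg 3: heading 355.2°; drift +4.0° → track 359.2°, groundspeed 181.5 kt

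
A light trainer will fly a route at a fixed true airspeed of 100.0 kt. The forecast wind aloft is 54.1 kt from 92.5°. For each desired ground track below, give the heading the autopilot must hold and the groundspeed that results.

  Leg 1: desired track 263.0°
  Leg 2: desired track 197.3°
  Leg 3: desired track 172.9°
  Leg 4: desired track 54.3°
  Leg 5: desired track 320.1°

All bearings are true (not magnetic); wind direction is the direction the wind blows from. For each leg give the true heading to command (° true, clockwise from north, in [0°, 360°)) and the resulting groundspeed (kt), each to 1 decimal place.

Leg 1: desired track 263.0°; wind correction -5.1° → command heading 257.9°, groundspeed 153.0 kt
Leg 2: desired track 197.3°; wind correction -31.5° → command heading 165.8°, groundspeed 99.0 kt
Leg 3: desired track 172.9°; wind correction -32.2° → command heading 140.7°, groundspeed 75.6 kt
Leg 4: desired track 54.3°; wind correction +19.5° → command heading 73.8°, groundspeed 51.7 kt
Leg 5: desired track 320.1°; wind correction +23.5° → command heading 343.6°, groundspeed 128.2 kt

Leg 1: heading=257.9°, groundspeed=153.0 kt
Leg 2: heading=165.8°, groundspeed=99.0 kt
Leg 3: heading=140.7°, groundspeed=75.6 kt
Leg 4: heading=73.8°, groundspeed=51.7 kt
Leg 5: heading=343.6°, groundspeed=128.2 kt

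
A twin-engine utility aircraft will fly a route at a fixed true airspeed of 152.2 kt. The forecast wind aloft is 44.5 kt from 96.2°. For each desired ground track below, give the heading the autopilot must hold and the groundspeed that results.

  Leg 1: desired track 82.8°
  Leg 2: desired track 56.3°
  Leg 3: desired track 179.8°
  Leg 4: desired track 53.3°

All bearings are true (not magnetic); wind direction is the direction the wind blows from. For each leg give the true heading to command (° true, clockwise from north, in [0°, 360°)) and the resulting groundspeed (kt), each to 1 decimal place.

Leg 1: desired track 82.8°; wind correction +3.9° → command heading 86.7°, groundspeed 108.6 kt
Leg 2: desired track 56.3°; wind correction +10.8° → command heading 67.1°, groundspeed 115.4 kt
Leg 3: desired track 179.8°; wind correction -16.9° → command heading 162.9°, groundspeed 140.7 kt
Leg 4: desired track 53.3°; wind correction +11.5° → command heading 64.8°, groundspeed 116.6 kt

Leg 1: heading=86.7°, groundspeed=108.6 kt
Leg 2: heading=67.1°, groundspeed=115.4 kt
Leg 3: heading=162.9°, groundspeed=140.7 kt
Leg 4: heading=64.8°, groundspeed=116.6 kt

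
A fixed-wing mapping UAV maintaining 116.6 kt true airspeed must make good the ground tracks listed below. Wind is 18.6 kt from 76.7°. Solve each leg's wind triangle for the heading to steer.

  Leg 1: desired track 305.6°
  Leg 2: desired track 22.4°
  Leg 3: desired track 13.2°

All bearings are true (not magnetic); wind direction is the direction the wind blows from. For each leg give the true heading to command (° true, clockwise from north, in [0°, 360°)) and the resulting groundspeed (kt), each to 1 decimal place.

Leg 1: desired track 305.6°; wind correction +6.9° → command heading 312.5°, groundspeed 128.0 kt
Leg 2: desired track 22.4°; wind correction +7.4° → command heading 29.8°, groundspeed 104.8 kt
Leg 3: desired track 13.2°; wind correction +8.2° → command heading 21.4°, groundspeed 107.1 kt

Leg 1: heading=312.5°, groundspeed=128.0 kt
Leg 2: heading=29.8°, groundspeed=104.8 kt
Leg 3: heading=21.4°, groundspeed=107.1 kt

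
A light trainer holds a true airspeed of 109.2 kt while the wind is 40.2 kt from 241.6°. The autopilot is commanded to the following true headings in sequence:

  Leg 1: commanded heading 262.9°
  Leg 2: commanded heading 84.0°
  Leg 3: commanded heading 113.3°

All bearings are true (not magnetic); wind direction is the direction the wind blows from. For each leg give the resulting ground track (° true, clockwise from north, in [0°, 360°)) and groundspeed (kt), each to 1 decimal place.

Leg 1: track=274.4°, groundspeed=73.2 kt
Leg 2: track=78.0°, groundspeed=147.2 kt
Leg 3: track=100.1°, groundspeed=137.8 kt

Leg 1: heading 262.9°; drift +11.5° → track 274.4°, groundspeed 73.2 kt
Leg 2: heading 84.0°; drift -6.0° → track 78.0°, groundspeed 147.2 kt
Leg 3: heading 113.3°; drift -13.2° → track 100.1°, groundspeed 137.8 kt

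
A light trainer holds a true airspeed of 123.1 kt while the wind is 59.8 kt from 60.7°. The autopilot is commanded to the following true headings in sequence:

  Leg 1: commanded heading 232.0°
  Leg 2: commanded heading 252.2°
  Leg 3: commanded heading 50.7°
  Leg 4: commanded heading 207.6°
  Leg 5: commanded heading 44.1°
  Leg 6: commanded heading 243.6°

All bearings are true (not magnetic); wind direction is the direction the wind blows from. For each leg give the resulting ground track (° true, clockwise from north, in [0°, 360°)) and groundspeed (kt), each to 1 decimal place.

Leg 1: track=234.8°, groundspeed=182.4 kt
Leg 2: track=248.4°, groundspeed=182.1 kt
Leg 3: track=41.5°, groundspeed=65.0 kt
Leg 4: track=218.3°, groundspeed=176.2 kt
Leg 5: track=29.5°, groundspeed=68.0 kt
Leg 6: track=242.7°, groundspeed=182.8 kt

Leg 1: heading 232.0°; drift +2.8° → track 234.8°, groundspeed 182.4 kt
Leg 2: heading 252.2°; drift -3.8° → track 248.4°, groundspeed 182.1 kt
Leg 3: heading 50.7°; drift -9.2° → track 41.5°, groundspeed 65.0 kt
Leg 4: heading 207.6°; drift +10.7° → track 218.3°, groundspeed 176.2 kt
Leg 5: heading 44.1°; drift -14.6° → track 29.5°, groundspeed 68.0 kt
Leg 6: heading 243.6°; drift -0.9° → track 242.7°, groundspeed 182.8 kt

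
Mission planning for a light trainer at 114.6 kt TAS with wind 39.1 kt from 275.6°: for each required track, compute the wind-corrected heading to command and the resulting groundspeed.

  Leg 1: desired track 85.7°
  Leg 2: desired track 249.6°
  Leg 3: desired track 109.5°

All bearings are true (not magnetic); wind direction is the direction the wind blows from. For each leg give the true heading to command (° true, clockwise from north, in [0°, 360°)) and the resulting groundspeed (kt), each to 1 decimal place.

Leg 1: heading=82.3°, groundspeed=152.9 kt
Leg 2: heading=258.2°, groundspeed=78.2 kt
Leg 3: heading=114.2°, groundspeed=152.2 kt

Leg 1: desired track 85.7°; wind correction -3.4° → command heading 82.3°, groundspeed 152.9 kt
Leg 2: desired track 249.6°; wind correction +8.6° → command heading 258.2°, groundspeed 78.2 kt
Leg 3: desired track 109.5°; wind correction +4.7° → command heading 114.2°, groundspeed 152.2 kt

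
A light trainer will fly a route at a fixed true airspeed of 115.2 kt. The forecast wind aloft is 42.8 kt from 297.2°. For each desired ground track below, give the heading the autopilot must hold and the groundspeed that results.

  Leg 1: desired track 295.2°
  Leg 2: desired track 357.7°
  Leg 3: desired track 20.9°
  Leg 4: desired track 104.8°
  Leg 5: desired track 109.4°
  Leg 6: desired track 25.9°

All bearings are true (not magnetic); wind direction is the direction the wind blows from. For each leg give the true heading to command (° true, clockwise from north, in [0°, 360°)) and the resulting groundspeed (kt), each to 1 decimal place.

Leg 1: heading=295.9°, groundspeed=72.4 kt
Leg 2: heading=338.8°, groundspeed=87.9 kt
Leg 3: heading=359.2°, groundspeed=102.4 kt
Leg 4: heading=100.2°, groundspeed=156.6 kt
Leg 5: heading=106.5°, groundspeed=157.5 kt
Leg 6: heading=4.1°, groundspeed=106.0 kt

Leg 1: desired track 295.2°; wind correction +0.7° → command heading 295.9°, groundspeed 72.4 kt
Leg 2: desired track 357.7°; wind correction -18.9° → command heading 338.8°, groundspeed 87.9 kt
Leg 3: desired track 20.9°; wind correction -21.7° → command heading 359.2°, groundspeed 102.4 kt
Leg 4: desired track 104.8°; wind correction -4.6° → command heading 100.2°, groundspeed 156.6 kt
Leg 5: desired track 109.4°; wind correction -2.9° → command heading 106.5°, groundspeed 157.5 kt
Leg 6: desired track 25.9°; wind correction -21.8° → command heading 4.1°, groundspeed 106.0 kt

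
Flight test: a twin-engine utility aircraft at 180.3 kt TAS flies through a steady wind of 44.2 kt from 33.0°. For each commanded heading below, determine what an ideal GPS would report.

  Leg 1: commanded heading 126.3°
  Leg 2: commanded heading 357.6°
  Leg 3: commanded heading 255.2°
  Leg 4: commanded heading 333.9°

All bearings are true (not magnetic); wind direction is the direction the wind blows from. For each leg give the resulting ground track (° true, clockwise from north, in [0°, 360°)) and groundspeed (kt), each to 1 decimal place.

Leg 1: heading 126.3°; drift +13.6° → track 139.9°, groundspeed 188.1 kt
Leg 2: heading 357.6°; drift -10.1° → track 347.5°, groundspeed 146.5 kt
Leg 3: heading 255.2°; drift -7.9° → track 247.3°, groundspeed 215.1 kt
Leg 4: heading 333.9°; drift -13.5° → track 320.4°, groundspeed 162.1 kt

Leg 1: track=139.9°, groundspeed=188.1 kt
Leg 2: track=347.5°, groundspeed=146.5 kt
Leg 3: track=247.3°, groundspeed=215.1 kt
Leg 4: track=320.4°, groundspeed=162.1 kt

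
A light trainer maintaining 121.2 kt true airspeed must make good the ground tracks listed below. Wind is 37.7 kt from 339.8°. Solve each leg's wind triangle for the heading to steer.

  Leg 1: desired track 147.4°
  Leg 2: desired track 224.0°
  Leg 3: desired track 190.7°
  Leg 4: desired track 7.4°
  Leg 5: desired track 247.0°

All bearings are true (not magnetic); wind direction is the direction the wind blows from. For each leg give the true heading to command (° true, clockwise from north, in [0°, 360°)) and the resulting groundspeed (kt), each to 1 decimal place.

Leg 1: heading=143.6°, groundspeed=157.7 kt
Leg 2: heading=240.3°, groundspeed=132.8 kt
Leg 3: heading=199.9°, groundspeed=152.0 kt
Leg 4: heading=359.1°, groundspeed=86.5 kt
Leg 5: heading=265.1°, groundspeed=117.0 kt

Leg 1: desired track 147.4°; wind correction -3.8° → command heading 143.6°, groundspeed 157.7 kt
Leg 2: desired track 224.0°; wind correction +16.3° → command heading 240.3°, groundspeed 132.8 kt
Leg 3: desired track 190.7°; wind correction +9.2° → command heading 199.9°, groundspeed 152.0 kt
Leg 4: desired track 7.4°; wind correction -8.3° → command heading 359.1°, groundspeed 86.5 kt
Leg 5: desired track 247.0°; wind correction +18.1° → command heading 265.1°, groundspeed 117.0 kt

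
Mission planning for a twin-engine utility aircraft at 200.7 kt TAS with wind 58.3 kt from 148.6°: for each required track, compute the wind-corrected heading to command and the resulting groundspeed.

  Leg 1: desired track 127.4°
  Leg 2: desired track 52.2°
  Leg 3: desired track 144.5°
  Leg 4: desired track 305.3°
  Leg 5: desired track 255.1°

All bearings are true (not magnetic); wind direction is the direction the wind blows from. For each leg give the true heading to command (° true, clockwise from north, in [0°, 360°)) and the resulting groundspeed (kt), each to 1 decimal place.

Leg 1: heading=133.4°, groundspeed=145.2 kt
Leg 2: heading=69.0°, groundspeed=198.7 kt
Leg 3: heading=145.7°, groundspeed=142.5 kt
Leg 4: heading=298.7°, groundspeed=252.9 kt
Leg 5: heading=238.9°, groundspeed=209.3 kt

Leg 1: desired track 127.4°; wind correction +6.0° → command heading 133.4°, groundspeed 145.2 kt
Leg 2: desired track 52.2°; wind correction +16.8° → command heading 69.0°, groundspeed 198.7 kt
Leg 3: desired track 144.5°; wind correction +1.2° → command heading 145.7°, groundspeed 142.5 kt
Leg 4: desired track 305.3°; wind correction -6.6° → command heading 298.7°, groundspeed 252.9 kt
Leg 5: desired track 255.1°; wind correction -16.2° → command heading 238.9°, groundspeed 209.3 kt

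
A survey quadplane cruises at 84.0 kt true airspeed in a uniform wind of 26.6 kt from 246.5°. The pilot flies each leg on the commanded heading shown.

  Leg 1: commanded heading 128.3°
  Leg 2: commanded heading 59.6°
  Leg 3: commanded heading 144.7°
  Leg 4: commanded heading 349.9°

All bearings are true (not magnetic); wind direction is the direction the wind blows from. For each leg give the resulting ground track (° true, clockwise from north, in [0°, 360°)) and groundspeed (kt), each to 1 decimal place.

Leg 1: heading 128.3°; drift -13.6° → track 114.7°, groundspeed 99.4 kt
Leg 2: heading 59.6°; drift +1.7° → track 61.3°, groundspeed 110.5 kt
Leg 3: heading 144.7°; drift -16.2° → track 128.5°, groundspeed 93.2 kt
Leg 4: heading 349.9°; drift +16.0° → track 5.9°, groundspeed 93.8 kt

Leg 1: track=114.7°, groundspeed=99.4 kt
Leg 2: track=61.3°, groundspeed=110.5 kt
Leg 3: track=128.5°, groundspeed=93.2 kt
Leg 4: track=5.9°, groundspeed=93.8 kt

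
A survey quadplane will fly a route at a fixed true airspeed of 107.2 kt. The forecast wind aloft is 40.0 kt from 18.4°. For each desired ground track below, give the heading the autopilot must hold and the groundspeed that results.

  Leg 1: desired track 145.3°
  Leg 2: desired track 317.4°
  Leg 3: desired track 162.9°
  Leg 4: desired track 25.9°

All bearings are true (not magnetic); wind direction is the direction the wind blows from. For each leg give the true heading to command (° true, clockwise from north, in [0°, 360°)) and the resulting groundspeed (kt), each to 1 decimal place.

Leg 1: heading=127.9°, groundspeed=126.3 kt
Leg 2: heading=336.4°, groundspeed=81.9 kt
Leg 3: heading=150.4°, groundspeed=137.2 kt
Leg 4: heading=23.1°, groundspeed=67.4 kt

Leg 1: desired track 145.3°; wind correction -17.4° → command heading 127.9°, groundspeed 126.3 kt
Leg 2: desired track 317.4°; wind correction +19.0° → command heading 336.4°, groundspeed 81.9 kt
Leg 3: desired track 162.9°; wind correction -12.5° → command heading 150.4°, groundspeed 137.2 kt
Leg 4: desired track 25.9°; wind correction -2.8° → command heading 23.1°, groundspeed 67.4 kt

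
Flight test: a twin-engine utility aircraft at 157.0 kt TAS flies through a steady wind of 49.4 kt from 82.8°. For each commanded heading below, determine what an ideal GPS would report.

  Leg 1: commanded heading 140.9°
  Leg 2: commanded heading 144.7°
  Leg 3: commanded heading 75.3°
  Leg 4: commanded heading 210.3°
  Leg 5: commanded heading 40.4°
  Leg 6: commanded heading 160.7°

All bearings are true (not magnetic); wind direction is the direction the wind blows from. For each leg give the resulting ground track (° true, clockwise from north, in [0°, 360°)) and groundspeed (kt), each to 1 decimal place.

Leg 1: track=158.7°, groundspeed=137.4 kt
Leg 2: track=162.7°, groundspeed=140.7 kt
Leg 3: track=71.9°, groundspeed=108.2 kt
Leg 4: track=222.1°, groundspeed=191.1 kt
Leg 5: track=24.9°, groundspeed=125.0 kt
Leg 6: track=178.9°, groundspeed=154.4 kt

Leg 1: heading 140.9°; drift +17.8° → track 158.7°, groundspeed 137.4 kt
Leg 2: heading 144.7°; drift +18.0° → track 162.7°, groundspeed 140.7 kt
Leg 3: heading 75.3°; drift -3.4° → track 71.9°, groundspeed 108.2 kt
Leg 4: heading 210.3°; drift +11.8° → track 222.1°, groundspeed 191.1 kt
Leg 5: heading 40.4°; drift -15.5° → track 24.9°, groundspeed 125.0 kt
Leg 6: heading 160.7°; drift +18.2° → track 178.9°, groundspeed 154.4 kt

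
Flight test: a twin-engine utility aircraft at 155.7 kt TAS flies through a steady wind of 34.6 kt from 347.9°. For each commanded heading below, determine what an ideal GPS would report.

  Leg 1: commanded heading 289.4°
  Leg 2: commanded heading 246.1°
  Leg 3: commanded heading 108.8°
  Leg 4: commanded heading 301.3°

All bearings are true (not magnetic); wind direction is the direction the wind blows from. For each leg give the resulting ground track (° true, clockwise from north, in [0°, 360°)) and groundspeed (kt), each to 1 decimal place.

Leg 1: heading 289.4°; drift -12.1° → track 277.3°, groundspeed 140.7 kt
Leg 2: heading 246.1°; drift -11.8° → track 234.3°, groundspeed 166.3 kt
Leg 3: heading 108.8°; drift +9.7° → track 118.5°, groundspeed 176.0 kt
Leg 4: heading 301.3°; drift -10.8° → track 290.5°, groundspeed 134.3 kt

Leg 1: track=277.3°, groundspeed=140.7 kt
Leg 2: track=234.3°, groundspeed=166.3 kt
Leg 3: track=118.5°, groundspeed=176.0 kt
Leg 4: track=290.5°, groundspeed=134.3 kt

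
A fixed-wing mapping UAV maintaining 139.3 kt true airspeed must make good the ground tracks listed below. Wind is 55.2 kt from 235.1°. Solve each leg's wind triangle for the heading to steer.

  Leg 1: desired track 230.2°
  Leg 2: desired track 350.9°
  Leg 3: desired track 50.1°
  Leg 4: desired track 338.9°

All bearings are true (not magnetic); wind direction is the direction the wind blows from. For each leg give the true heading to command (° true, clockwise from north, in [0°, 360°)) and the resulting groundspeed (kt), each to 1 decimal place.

Leg 1: desired track 230.2°; wind correction +1.9° → command heading 232.1°, groundspeed 84.2 kt
Leg 2: desired track 350.9°; wind correction -20.9° → command heading 330.0°, groundspeed 154.2 kt
Leg 3: desired track 50.1°; wind correction -2.0° → command heading 48.1°, groundspeed 194.2 kt
Leg 4: desired track 338.9°; wind correction -22.6° → command heading 316.3°, groundspeed 141.7 kt

Leg 1: heading=232.1°, groundspeed=84.2 kt
Leg 2: heading=330.0°, groundspeed=154.2 kt
Leg 3: heading=48.1°, groundspeed=194.2 kt
Leg 4: heading=316.3°, groundspeed=141.7 kt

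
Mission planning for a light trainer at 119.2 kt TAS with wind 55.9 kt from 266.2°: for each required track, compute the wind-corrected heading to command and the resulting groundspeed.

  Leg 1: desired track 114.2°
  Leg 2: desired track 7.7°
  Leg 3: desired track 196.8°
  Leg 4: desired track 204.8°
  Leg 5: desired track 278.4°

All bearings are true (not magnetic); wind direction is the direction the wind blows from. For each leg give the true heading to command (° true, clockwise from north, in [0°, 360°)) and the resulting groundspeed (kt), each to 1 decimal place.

Leg 1: desired track 114.2°; wind correction +12.7° → command heading 126.9°, groundspeed 165.6 kt
Leg 2: desired track 7.7°; wind correction -27.4° → command heading 340.3°, groundspeed 117.0 kt
Leg 3: desired track 196.8°; wind correction +26.0° → command heading 222.8°, groundspeed 87.4 kt
Leg 4: desired track 204.8°; wind correction +24.3° → command heading 229.1°, groundspeed 81.9 kt
Leg 5: desired track 278.4°; wind correction -5.7° → command heading 272.7°, groundspeed 64.0 kt

Leg 1: heading=126.9°, groundspeed=165.6 kt
Leg 2: heading=340.3°, groundspeed=117.0 kt
Leg 3: heading=222.8°, groundspeed=87.4 kt
Leg 4: heading=229.1°, groundspeed=81.9 kt
Leg 5: heading=272.7°, groundspeed=64.0 kt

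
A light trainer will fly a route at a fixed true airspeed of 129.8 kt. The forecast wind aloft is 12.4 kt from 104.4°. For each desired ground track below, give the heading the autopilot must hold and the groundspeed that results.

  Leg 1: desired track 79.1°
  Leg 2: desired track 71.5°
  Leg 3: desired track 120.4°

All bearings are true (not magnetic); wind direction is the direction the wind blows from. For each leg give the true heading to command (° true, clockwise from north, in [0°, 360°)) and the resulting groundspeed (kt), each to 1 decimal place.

Leg 1: heading=81.4°, groundspeed=118.5 kt
Leg 2: heading=74.5°, groundspeed=119.2 kt
Leg 3: heading=118.9°, groundspeed=117.8 kt

Leg 1: desired track 79.1°; wind correction +2.3° → command heading 81.4°, groundspeed 118.5 kt
Leg 2: desired track 71.5°; wind correction +3.0° → command heading 74.5°, groundspeed 119.2 kt
Leg 3: desired track 120.4°; wind correction -1.5° → command heading 118.9°, groundspeed 117.8 kt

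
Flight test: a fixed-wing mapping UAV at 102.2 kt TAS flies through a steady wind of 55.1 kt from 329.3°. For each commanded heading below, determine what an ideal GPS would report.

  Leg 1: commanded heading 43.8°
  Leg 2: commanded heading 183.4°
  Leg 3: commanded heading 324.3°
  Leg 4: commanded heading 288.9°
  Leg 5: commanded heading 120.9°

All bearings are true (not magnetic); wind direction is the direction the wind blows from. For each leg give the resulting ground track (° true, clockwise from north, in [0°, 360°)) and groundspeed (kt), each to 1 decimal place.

Leg 1: heading 43.8°; drift +31.3° → track 75.1°, groundspeed 102.3 kt
Leg 2: heading 183.4°; drift -11.8° → track 171.6°, groundspeed 151.0 kt
Leg 3: heading 324.3°; drift -5.8° → track 318.5°, groundspeed 47.6 kt
Leg 4: heading 288.9°; drift -30.7° → track 258.2°, groundspeed 70.0 kt
Leg 5: heading 120.9°; drift +9.9° → track 130.8°, groundspeed 152.9 kt

Leg 1: track=75.1°, groundspeed=102.3 kt
Leg 2: track=171.6°, groundspeed=151.0 kt
Leg 3: track=318.5°, groundspeed=47.6 kt
Leg 4: track=258.2°, groundspeed=70.0 kt
Leg 5: track=130.8°, groundspeed=152.9 kt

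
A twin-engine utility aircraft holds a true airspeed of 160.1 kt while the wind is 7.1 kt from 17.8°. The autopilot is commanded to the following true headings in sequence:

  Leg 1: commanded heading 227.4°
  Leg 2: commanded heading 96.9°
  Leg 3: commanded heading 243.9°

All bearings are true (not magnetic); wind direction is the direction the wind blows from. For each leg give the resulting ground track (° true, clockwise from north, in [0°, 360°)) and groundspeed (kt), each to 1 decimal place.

Leg 1: track=226.2°, groundspeed=166.3 kt
Leg 2: track=99.4°, groundspeed=158.9 kt
Leg 3: track=242.1°, groundspeed=165.1 kt

Leg 1: heading 227.4°; drift -1.2° → track 226.2°, groundspeed 166.3 kt
Leg 2: heading 96.9°; drift +2.5° → track 99.4°, groundspeed 158.9 kt
Leg 3: heading 243.9°; drift -1.8° → track 242.1°, groundspeed 165.1 kt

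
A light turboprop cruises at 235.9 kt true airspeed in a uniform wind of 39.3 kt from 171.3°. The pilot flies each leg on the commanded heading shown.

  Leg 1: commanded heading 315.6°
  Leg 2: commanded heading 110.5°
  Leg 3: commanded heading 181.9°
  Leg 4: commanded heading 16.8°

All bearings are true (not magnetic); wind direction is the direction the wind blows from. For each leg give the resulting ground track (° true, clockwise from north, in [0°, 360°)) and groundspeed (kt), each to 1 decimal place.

Leg 1: heading 315.6°; drift +4.9° → track 320.5°, groundspeed 268.8 kt
Leg 2: heading 110.5°; drift -9.0° → track 101.5°, groundspeed 219.4 kt
Leg 3: heading 181.9°; drift +2.1° → track 184.0°, groundspeed 197.4 kt
Leg 4: heading 16.8°; drift -3.6° → track 13.2°, groundspeed 271.9 kt

Leg 1: track=320.5°, groundspeed=268.8 kt
Leg 2: track=101.5°, groundspeed=219.4 kt
Leg 3: track=184.0°, groundspeed=197.4 kt
Leg 4: track=13.2°, groundspeed=271.9 kt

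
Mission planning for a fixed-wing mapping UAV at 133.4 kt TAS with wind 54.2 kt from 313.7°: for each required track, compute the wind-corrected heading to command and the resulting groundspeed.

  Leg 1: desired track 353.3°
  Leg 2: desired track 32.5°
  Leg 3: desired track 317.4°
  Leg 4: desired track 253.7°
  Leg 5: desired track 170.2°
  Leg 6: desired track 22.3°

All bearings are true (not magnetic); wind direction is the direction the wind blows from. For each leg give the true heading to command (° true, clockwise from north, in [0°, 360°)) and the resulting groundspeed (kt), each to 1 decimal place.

Leg 1: heading=338.3°, groundspeed=87.1 kt
Leg 2: heading=9.0°, groundspeed=111.8 kt
Leg 3: heading=315.9°, groundspeed=79.3 kt
Leg 4: heading=274.3°, groundspeed=97.8 kt
Leg 5: heading=184.2°, groundspeed=173.0 kt
Leg 6: heading=0.1°, groundspeed=103.7 kt

Leg 1: desired track 353.3°; wind correction -15.0° → command heading 338.3°, groundspeed 87.1 kt
Leg 2: desired track 32.5°; wind correction -23.5° → command heading 9.0°, groundspeed 111.8 kt
Leg 3: desired track 317.4°; wind correction -1.5° → command heading 315.9°, groundspeed 79.3 kt
Leg 4: desired track 253.7°; wind correction +20.6° → command heading 274.3°, groundspeed 97.8 kt
Leg 5: desired track 170.2°; wind correction +14.0° → command heading 184.2°, groundspeed 173.0 kt
Leg 6: desired track 22.3°; wind correction -22.2° → command heading 0.1°, groundspeed 103.7 kt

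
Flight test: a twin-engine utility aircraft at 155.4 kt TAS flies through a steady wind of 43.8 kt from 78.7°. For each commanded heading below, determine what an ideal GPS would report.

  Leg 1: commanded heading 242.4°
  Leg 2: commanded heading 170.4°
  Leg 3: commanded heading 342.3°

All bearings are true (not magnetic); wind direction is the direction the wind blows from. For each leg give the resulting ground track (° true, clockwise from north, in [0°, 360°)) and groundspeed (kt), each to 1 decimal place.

Leg 1: track=246.0°, groundspeed=197.8 kt
Leg 2: track=186.0°, groundspeed=162.7 kt
Leg 3: track=327.1°, groundspeed=166.1 kt

Leg 1: heading 242.4°; drift +3.6° → track 246.0°, groundspeed 197.8 kt
Leg 2: heading 170.4°; drift +15.6° → track 186.0°, groundspeed 162.7 kt
Leg 3: heading 342.3°; drift -15.2° → track 327.1°, groundspeed 166.1 kt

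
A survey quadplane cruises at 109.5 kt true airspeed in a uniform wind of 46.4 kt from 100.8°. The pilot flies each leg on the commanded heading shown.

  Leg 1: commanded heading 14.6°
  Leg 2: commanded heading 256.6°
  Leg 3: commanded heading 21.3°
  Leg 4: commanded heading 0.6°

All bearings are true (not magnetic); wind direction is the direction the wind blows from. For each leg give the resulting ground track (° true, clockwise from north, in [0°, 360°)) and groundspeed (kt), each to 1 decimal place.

Leg 1: track=351.1°, groundspeed=116.1 kt
Leg 2: track=263.7°, groundspeed=153.0 kt
Leg 3: track=357.0°, groundspeed=110.9 kt
Leg 4: track=339.4°, groundspeed=126.3 kt

Leg 1: heading 14.6°; drift -23.5° → track 351.1°, groundspeed 116.1 kt
Leg 2: heading 256.6°; drift +7.1° → track 263.7°, groundspeed 153.0 kt
Leg 3: heading 21.3°; drift -24.3° → track 357.0°, groundspeed 110.9 kt
Leg 4: heading 0.6°; drift -21.2° → track 339.4°, groundspeed 126.3 kt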